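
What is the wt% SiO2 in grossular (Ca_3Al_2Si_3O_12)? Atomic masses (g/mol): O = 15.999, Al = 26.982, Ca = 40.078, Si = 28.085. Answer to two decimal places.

M(Ca_3Al_2Si_3O_12) = 450.441 g/mol; M(SiO2) = 60.083 g/mol.
Moles SiO2 per formula unit = 3 Si ÷ 1 = 3.0000.
SiO2 fraction = (3.0000 × 60.083) / 450.441 = 180.249/450.441 = 0.4002.

40.02 wt%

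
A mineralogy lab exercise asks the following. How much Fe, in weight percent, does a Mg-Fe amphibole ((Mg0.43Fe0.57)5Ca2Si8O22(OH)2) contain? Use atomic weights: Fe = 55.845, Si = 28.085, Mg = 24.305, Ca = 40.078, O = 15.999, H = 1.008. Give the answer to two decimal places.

M((Mg0.43Fe0.57)5Ca2Si8O22(OH)2) = 902.242 g/mol.
Fe contributes 2.85 × 55.845 = 159.158 g per mole.
159.158/902.242 = 0.1764 → 17.64%.

17.64 weight percent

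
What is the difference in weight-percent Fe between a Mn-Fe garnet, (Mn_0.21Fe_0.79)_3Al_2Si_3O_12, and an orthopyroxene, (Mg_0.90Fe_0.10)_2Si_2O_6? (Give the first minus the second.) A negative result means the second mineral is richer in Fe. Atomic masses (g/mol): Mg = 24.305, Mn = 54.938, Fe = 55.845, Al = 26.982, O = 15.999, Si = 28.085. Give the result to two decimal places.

First mineral: 132.353 g Fe in 497.171 g formula = 26.62 wt% Fe.
Second mineral: 11.169 g Fe in 207.082 g formula = 5.39 wt% Fe.
26.62% − 5.39% gives a difference of 21.23 percentage points.

21.23 percentage points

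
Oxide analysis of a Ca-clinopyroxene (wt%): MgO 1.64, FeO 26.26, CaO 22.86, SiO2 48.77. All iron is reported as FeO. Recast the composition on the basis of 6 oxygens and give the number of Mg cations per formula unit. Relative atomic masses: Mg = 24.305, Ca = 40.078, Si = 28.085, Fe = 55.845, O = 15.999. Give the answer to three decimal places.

0.100 Mg apfu

MgO: 1.64/40.304 = 0.04069 mol → 0.04069 mol Mg, 0.04069 mol O.
FeO: 26.26/71.844 = 0.36551 mol → 0.36551 mol Fe, 0.36551 mol O.
CaO: 22.86/56.077 = 0.40765 mol → 0.40765 mol Ca, 0.40765 mol O.
SiO2: 48.77/60.083 = 0.81171 mol → 0.81171 mol Si, 1.62342 mol O.
Total oxygen = 2.43727 mol. Normalization factor = 6/2.43727 = 2.46177.
Mg per 6 O = 0.04069 × 2.46177 = 0.100.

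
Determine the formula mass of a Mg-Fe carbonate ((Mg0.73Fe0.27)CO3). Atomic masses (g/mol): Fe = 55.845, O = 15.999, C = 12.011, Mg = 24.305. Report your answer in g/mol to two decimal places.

92.83 g/mol

The formula mass is the sum 0.73×24.305 + 0.27×55.845 + 1×12.011 + 3×15.999.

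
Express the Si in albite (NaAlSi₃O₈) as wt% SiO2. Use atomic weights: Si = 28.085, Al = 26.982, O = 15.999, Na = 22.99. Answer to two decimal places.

68.74 wt%

Formula mass = 262.219 g/mol.
3 Si → 3.0000 mol SiO2 per formula unit; M(SiO2) = 60.083, so SiO2 mass = 180.249 g.
180.249/262.219 × 100 = 68.74 wt%.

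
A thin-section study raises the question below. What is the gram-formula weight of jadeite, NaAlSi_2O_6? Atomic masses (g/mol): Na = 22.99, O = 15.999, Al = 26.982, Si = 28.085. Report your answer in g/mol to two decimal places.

202.14 g/mol

Na: 1 × 22.99 = 22.9900
Al: 1 × 26.982 = 26.9820
Si: 2 × 28.085 = 56.1700
O: 6 × 15.999 = 95.9940
Summing the contributions gives the formula mass.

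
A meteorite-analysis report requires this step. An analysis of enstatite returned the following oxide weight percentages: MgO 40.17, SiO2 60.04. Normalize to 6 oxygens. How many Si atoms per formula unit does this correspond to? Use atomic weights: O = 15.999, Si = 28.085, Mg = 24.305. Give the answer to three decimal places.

MgO: 40.17/40.304 = 0.99668 mol → 0.99668 mol Mg, 0.99668 mol O.
SiO2: 60.04/60.083 = 0.99928 mol → 0.99928 mol Si, 1.99856 mol O.
Total oxygen = 2.99524 mol. Normalization factor = 6/2.99524 = 2.00318.
Si per 6 O = 0.99928 × 2.00318 = 2.002.

2.002 Si apfu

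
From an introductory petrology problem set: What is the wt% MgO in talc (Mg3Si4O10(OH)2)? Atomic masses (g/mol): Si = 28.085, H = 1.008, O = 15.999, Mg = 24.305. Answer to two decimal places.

M(Mg3Si4O10(OH)2) = 379.259 g/mol; M(MgO) = 40.304 g/mol.
Moles MgO per formula unit = 3 Mg ÷ 1 = 3.0000.
MgO fraction = (3.0000 × 40.304) / 379.259 = 120.912/379.259 = 0.3188.

31.88 wt%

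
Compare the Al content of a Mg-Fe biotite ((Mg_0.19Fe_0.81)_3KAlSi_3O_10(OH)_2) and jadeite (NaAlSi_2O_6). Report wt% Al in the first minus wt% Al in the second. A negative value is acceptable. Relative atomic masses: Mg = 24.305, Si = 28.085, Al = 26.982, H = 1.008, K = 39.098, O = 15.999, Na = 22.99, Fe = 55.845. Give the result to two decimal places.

-7.89 percentage points

Al in (Mg_0.19Fe_0.81)_3KAlSi_3O_10(OH)_2: molar mass 493.896 g/mol; 1×26.982 = 26.982 g → 5.46 wt%.
Al in NaAlSi_2O_6: molar mass 202.136 g/mol; 1×26.982 = 26.982 g → 13.35 wt%.
Difference = 5.46 − 13.35 = -7.89 percentage points.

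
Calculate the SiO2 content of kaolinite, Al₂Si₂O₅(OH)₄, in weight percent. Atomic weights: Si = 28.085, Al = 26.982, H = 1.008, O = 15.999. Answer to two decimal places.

46.55 wt%

M(Al₂Si₂O₅(OH)₄) = 258.157 g/mol; M(SiO2) = 60.083 g/mol.
Moles SiO2 per formula unit = 2 Si ÷ 1 = 2.0000.
SiO2 fraction = (2.0000 × 60.083) / 258.157 = 120.166/258.157 = 0.4655.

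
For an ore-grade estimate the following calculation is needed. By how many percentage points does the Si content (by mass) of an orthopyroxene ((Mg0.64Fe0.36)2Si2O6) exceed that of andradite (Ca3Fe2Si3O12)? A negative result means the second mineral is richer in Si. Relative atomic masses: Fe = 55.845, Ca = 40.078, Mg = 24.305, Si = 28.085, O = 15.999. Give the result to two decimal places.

8.55 percentage points

First mineral: 56.170 g Si in 223.483 g formula = 25.13 wt% Si.
Second mineral: 84.255 g Si in 508.167 g formula = 16.58 wt% Si.
25.13% − 16.58% gives a difference of 8.55 percentage points.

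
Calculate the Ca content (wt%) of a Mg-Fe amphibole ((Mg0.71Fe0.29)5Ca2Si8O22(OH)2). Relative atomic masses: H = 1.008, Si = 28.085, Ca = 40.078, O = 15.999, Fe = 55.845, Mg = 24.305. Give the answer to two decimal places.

9.34 wt%

Molar mass of (Mg0.71Fe0.29)5Ca2Si8O22(OH)2: 3.55·24.305 + 1.45·55.845 + 2·40.078 + 8·28.085 + 24·15.999 + 2·1.008 = 858.086 g/mol.
Mass of Ca per formula unit: 2 × 40.078 = 80.156 g.
Weight fraction Ca = 80.156 / 858.086 = 0.0934.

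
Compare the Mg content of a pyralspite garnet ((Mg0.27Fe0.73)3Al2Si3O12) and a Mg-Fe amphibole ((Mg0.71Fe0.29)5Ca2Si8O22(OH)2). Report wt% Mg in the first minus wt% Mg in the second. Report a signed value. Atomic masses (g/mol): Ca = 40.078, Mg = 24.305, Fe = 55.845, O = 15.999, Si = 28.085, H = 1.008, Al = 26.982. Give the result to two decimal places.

First mineral: 19.687 g Mg in 472.195 g formula = 4.17 wt% Mg.
Second mineral: 86.283 g Mg in 858.086 g formula = 10.06 wt% Mg.
4.17% − 10.06% gives a difference of -5.89 percentage points.

-5.89 percentage points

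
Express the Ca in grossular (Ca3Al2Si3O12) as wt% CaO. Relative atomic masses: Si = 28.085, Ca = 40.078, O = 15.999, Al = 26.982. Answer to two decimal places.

37.35 wt%

Formula mass = 450.441 g/mol.
3 Ca → 3.0000 mol CaO per formula unit; M(CaO) = 56.077, so CaO mass = 168.231 g.
168.231/450.441 × 100 = 37.35 wt%.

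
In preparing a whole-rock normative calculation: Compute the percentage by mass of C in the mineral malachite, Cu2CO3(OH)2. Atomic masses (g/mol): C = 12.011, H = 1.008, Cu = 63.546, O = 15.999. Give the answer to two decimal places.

Formula mass = 2×63.546 + 1×12.011 + 5×15.999 + 2×1.008 = 221.114 g/mol, of which 12.011 g is C.
So C makes up 12.011/221.114 = 0.0543 of the mass, i.e. 5.43%.

5.43 weight percent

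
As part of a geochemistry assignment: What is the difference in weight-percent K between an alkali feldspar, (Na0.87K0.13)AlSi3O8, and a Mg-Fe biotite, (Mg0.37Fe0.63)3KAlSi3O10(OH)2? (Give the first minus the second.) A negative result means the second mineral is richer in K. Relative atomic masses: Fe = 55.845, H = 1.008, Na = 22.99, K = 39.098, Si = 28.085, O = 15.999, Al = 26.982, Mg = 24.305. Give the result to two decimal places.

First mineral: 5.083 g K in 264.313 g formula = 1.92 wt% K.
Second mineral: 39.098 g K in 476.865 g formula = 8.20 wt% K.
1.92% − 8.20% gives a difference of -6.28 percentage points.

-6.28 percentage points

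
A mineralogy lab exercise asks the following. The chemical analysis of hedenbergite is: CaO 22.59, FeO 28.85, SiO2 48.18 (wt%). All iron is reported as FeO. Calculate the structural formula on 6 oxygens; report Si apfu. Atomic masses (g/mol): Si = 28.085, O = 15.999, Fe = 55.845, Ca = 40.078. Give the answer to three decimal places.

1.998 Si apfu

22.59 wt% CaO ÷ 56.077 g/mol = 0.40284 mol, giving 0.40284 Ca and 0.40284 O.
28.85 wt% FeO ÷ 71.844 g/mol = 0.40156 mol, giving 0.40156 Fe and 0.40156 O.
48.18 wt% SiO2 ÷ 60.083 g/mol = 0.80189 mol, giving 0.80189 Si and 1.60378 O.
Oxygen sums to 2.40818; scaling by 6/2.40818 = 2.49151 puts the formula on 6 O.
Si: 0.80189 × 2.49151 = 1.998 atoms per formula unit.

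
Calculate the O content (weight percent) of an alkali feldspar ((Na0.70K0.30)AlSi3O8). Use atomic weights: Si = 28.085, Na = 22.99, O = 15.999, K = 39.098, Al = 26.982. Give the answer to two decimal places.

47.93 weight percent

Molar mass of (Na0.70K0.30)AlSi3O8: 0.70*22.99 + 0.30*39.098 + 1*26.982 + 3*28.085 + 8*15.999 = 267.051 g/mol.
Mass of O per formula unit: 8 × 15.999 = 127.992 g.
Weight fraction O = 127.992 / 267.051 = 0.4793.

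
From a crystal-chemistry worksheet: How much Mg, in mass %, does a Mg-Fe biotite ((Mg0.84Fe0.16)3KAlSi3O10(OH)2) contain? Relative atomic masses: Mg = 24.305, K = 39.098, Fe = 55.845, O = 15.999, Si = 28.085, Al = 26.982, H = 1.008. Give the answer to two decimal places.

M((Mg0.84Fe0.16)3KAlSi3O10(OH)2) = 432.393 g/mol.
Mg contributes 2.52 × 24.305 = 61.249 g per mole.
61.249/432.393 = 0.1417 → 14.17%.

14.17 mass %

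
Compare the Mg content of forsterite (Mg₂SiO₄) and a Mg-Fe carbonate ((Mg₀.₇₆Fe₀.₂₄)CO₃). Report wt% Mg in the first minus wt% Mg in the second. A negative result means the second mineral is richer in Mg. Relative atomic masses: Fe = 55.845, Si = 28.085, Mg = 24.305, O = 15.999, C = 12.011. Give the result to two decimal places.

Mg in Mg₂SiO₄: molar mass 140.691 g/mol; 2×24.305 = 48.610 g → 34.55 wt%.
Mg in (Mg₀.₇₆Fe₀.₂₄)CO₃: molar mass 91.883 g/mol; 0.76×24.305 = 18.472 g → 20.10 wt%.
Difference = 34.55 − 20.10 = 14.45 percentage points.

14.45 percentage points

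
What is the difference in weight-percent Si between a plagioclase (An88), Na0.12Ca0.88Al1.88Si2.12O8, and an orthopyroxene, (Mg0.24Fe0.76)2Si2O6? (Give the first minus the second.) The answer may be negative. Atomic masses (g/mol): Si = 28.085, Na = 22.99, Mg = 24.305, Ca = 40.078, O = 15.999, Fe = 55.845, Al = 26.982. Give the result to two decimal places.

-1.03 percentage points

M(Na0.12Ca0.88Al1.88Si2.12O8) = 276.286 g/mol, so wt% Si = 59.540/276.286 × 100 = 21.55%.
M((Mg0.24Fe0.76)2Si2O6) = 248.715 g/mol, so wt% Si = 56.170/248.715 × 100 = 22.58%.
21.55 − 22.58 = -1.03 pp.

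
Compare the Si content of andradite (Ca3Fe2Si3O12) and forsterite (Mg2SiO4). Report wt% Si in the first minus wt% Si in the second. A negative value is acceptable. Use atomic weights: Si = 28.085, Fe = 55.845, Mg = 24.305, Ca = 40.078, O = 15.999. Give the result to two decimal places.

-3.38 percentage points

M(Ca3Fe2Si3O12) = 508.167 g/mol, so wt% Si = 84.255/508.167 × 100 = 16.58%.
M(Mg2SiO4) = 140.691 g/mol, so wt% Si = 28.085/140.691 × 100 = 19.96%.
16.58 − 19.96 = -3.38 pp.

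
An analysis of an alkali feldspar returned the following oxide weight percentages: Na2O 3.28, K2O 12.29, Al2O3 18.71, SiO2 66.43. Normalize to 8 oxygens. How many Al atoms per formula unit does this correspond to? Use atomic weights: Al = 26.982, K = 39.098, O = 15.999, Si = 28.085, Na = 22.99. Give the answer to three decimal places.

0.997 Al apfu

Na2O: 3.28/61.979 = 0.05292 mol → 0.10584 mol Na, 0.05292 mol O.
K2O: 12.29/94.195 = 0.13047 mol → 0.26094 mol K, 0.13047 mol O.
Al2O3: 18.71/101.961 = 0.18350 mol → 0.36700 mol Al, 0.55050 mol O.
SiO2: 66.43/60.083 = 1.10564 mol → 1.10564 mol Si, 2.21128 mol O.
Total oxygen = 2.94517 mol. Normalization factor = 8/2.94517 = 2.71631.
Al per 8 O = 0.36700 × 2.71631 = 0.997.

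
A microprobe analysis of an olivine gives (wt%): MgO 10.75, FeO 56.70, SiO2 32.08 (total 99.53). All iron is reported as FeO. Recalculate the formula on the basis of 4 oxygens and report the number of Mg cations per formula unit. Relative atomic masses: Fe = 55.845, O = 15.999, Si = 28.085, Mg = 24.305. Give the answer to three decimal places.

10.75 wt% MgO ÷ 40.304 g/mol = 0.26672 mol, giving 0.26672 Mg and 0.26672 O.
56.70 wt% FeO ÷ 71.844 g/mol = 0.78921 mol, giving 0.78921 Fe and 0.78921 O.
32.08 wt% SiO2 ÷ 60.083 g/mol = 0.53393 mol, giving 0.53393 Si and 1.06786 O.
Oxygen sums to 2.12379; scaling by 4/2.12379 = 1.88343 puts the formula on 4 O.
Mg: 0.26672 × 1.88343 = 0.502 atoms per formula unit.

0.502 Mg apfu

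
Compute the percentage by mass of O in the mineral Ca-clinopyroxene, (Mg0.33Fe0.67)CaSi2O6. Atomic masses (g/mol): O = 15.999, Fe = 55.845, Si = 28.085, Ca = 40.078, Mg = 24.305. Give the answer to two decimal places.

40.39 weight percent

Formula mass = 0.33*24.305 + 0.67*55.845 + 1*40.078 + 2*28.085 + 6*15.999 = 237.679 g/mol, of which 95.994 g is O.
So O makes up 95.994/237.679 = 0.4039 of the mass, i.e. 40.39%.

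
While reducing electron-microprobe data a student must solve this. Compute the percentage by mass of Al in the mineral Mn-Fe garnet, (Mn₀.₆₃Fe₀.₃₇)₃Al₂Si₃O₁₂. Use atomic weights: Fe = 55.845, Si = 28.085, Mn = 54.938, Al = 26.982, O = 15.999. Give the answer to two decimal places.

10.88 mass %

Formula mass = 1.89×54.938 + 1.11×55.845 + 2×26.982 + 3×28.085 + 12×15.999 = 496.028 g/mol, of which 53.964 g is Al.
So Al makes up 53.964/496.028 = 0.1088 of the mass, i.e. 10.88%.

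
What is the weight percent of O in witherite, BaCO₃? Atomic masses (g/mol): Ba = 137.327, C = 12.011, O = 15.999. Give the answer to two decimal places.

24.32 wt%

Formula mass = 1*137.327 + 1*12.011 + 3*15.999 = 197.335 g/mol, of which 47.997 g is O.
So O makes up 47.997/197.335 = 0.2432 of the mass, i.e. 24.32%.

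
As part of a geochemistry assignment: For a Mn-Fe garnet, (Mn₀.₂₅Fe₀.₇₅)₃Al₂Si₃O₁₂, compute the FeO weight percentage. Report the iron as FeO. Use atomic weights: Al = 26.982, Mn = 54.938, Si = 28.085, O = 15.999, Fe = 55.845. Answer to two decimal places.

32.52 wt%

M((Mn₀.₂₅Fe₀.₇₅)₃Al₂Si₃O₁₂) = 497.062 g/mol; M(FeO) = 71.844 g/mol.
Moles FeO per formula unit = 2.25 Fe ÷ 1 = 2.2500.
FeO fraction = (2.2500 × 71.844) / 497.062 = 161.649/497.062 = 0.3252.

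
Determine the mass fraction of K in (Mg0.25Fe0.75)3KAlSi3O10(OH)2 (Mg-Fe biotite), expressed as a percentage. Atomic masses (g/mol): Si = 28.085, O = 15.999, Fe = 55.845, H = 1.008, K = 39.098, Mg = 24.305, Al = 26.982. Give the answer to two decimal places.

M((Mg0.25Fe0.75)3KAlSi3O10(OH)2) = 488.219 g/mol.
K contributes 1 × 39.098 = 39.098 g per mole.
39.098/488.219 = 0.0801 → 8.01%.

8.01 mass %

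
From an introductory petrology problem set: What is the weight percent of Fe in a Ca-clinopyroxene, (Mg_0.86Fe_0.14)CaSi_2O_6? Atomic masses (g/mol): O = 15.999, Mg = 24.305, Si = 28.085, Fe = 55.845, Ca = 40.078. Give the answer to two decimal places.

Molar mass of (Mg_0.86Fe_0.14)CaSi_2O_6: 0.86×24.305 + 0.14×55.845 + 1×40.078 + 2×28.085 + 6×15.999 = 220.963 g/mol.
Mass of Fe per formula unit: 0.14 × 55.845 = 7.818 g.
Weight fraction Fe = 7.818 / 220.963 = 0.0354.

3.54 wt%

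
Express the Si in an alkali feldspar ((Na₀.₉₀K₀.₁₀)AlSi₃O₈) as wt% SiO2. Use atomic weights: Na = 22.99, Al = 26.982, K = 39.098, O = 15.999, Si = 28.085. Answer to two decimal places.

68.32 wt%

Molar mass of (Na₀.₉₀K₀.₁₀)AlSi₃O₈ = 0.90·22.99 + 0.10·39.098 + 1·26.982 + 3·28.085 + 8·15.999 = 263.830 g/mol.
Each formula unit contains 3 Si, equivalent to 3/1 = 3.0000 mol SiO2.
M(SiO2) = 1×28.085 + 2×15.999 = 60.083 g/mol.
Mass of SiO2 per formula unit = 3.0000 × 60.083 = 180.249 g.
SiO2 wt% = 180.249 / 263.830 × 100 = 68.32%.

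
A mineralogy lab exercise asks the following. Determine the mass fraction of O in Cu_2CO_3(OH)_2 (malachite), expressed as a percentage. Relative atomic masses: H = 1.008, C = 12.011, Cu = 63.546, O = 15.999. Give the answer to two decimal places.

36.18 mass %

M(Cu_2CO_3(OH)_2) = 221.114 g/mol.
O contributes 5 × 15.999 = 79.995 g per mole.
79.995/221.114 = 0.3618 → 36.18%.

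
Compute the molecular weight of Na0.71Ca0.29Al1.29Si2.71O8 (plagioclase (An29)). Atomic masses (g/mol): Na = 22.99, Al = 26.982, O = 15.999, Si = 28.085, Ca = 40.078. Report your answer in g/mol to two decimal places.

266.85 g/mol

M = 0.71*22.99 + 0.29*40.078 + 1.29*26.982 + 2.71*28.085 + 8*15.999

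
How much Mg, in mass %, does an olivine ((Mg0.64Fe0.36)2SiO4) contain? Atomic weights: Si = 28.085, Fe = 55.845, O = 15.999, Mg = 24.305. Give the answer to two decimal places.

M((Mg0.64Fe0.36)2SiO4) = 163.400 g/mol.
Mg contributes 1.28 × 24.305 = 31.110 g per mole.
31.110/163.400 = 0.1904 → 19.04%.

19.04 mass %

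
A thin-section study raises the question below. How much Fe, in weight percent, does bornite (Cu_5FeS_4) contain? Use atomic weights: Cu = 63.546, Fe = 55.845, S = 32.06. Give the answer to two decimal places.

M(Cu_5FeS_4) = 501.815 g/mol.
Fe contributes 1 × 55.845 = 55.845 g per mole.
55.845/501.815 = 0.1113 → 11.13%.

11.13 weight percent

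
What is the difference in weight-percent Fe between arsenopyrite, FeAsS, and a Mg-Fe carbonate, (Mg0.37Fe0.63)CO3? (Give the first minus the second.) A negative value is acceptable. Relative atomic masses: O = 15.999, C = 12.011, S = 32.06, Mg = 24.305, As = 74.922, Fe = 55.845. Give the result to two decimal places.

0.53 percentage points

M(FeAsS) = 162.827 g/mol, so wt% Fe = 55.845/162.827 × 100 = 34.30%.
M((Mg0.37Fe0.63)CO3) = 104.183 g/mol, so wt% Fe = 35.182/104.183 × 100 = 33.77%.
34.30 − 33.77 = 0.53 pp.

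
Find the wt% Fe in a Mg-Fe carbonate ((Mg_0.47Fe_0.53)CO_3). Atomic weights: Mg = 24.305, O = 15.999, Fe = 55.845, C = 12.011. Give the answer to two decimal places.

Molar mass of (Mg_0.47Fe_0.53)CO_3: 0.47*24.305 + 0.53*55.845 + 1*12.011 + 3*15.999 = 101.029 g/mol.
Mass of Fe per formula unit: 0.53 × 55.845 = 29.598 g.
Weight fraction Fe = 29.598 / 101.029 = 0.2930.

29.30 mass %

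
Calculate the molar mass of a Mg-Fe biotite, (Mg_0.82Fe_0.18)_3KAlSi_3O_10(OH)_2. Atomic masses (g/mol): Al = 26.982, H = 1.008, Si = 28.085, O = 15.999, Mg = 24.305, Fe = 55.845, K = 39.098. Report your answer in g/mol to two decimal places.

The formula mass is the sum 2.46·24.305 + 0.54·55.845 + 1·39.098 + 1·26.982 + 3·28.085 + 12·15.999 + 2·1.008.

434.29 g/mol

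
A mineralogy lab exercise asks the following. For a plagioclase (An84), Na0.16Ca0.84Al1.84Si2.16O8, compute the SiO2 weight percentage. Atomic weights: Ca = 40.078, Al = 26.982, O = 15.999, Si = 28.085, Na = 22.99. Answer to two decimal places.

47.08 wt%

Molar mass of Na0.16Ca0.84Al1.84Si2.16O8 = 0.16×22.99 + 0.84×40.078 + 1.84×26.982 + 2.16×28.085 + 8×15.999 = 275.646 g/mol.
Each formula unit contains 2.16 Si, equivalent to 2.16/1 = 2.1600 mol SiO2.
M(SiO2) = 1×28.085 + 2×15.999 = 60.083 g/mol.
Mass of SiO2 per formula unit = 2.1600 × 60.083 = 129.779 g.
SiO2 wt% = 129.779 / 275.646 × 100 = 47.08%.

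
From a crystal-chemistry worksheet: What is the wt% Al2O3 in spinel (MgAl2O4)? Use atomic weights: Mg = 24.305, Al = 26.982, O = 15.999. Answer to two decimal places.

71.67 wt%

Formula mass = 142.265 g/mol.
2 Al → 1.0000 mol Al2O3 per formula unit; M(Al2O3) = 101.961, so Al2O3 mass = 101.961 g.
101.961/142.265 × 100 = 71.67 wt%.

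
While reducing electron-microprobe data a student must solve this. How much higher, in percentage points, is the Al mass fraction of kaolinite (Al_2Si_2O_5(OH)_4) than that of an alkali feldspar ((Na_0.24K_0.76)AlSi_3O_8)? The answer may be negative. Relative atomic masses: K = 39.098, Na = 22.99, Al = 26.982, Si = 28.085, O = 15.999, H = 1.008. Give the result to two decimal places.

First mineral: 53.964 g Al in 258.157 g formula = 20.90 wt% Al.
Second mineral: 26.982 g Al in 274.461 g formula = 9.83 wt% Al.
20.90% − 9.83% gives a difference of 11.07 percentage points.

11.07 percentage points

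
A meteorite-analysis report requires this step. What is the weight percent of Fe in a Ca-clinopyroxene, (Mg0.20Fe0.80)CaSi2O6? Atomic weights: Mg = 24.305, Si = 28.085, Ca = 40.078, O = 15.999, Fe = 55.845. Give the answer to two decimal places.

Formula mass = 0.20*24.305 + 0.80*55.845 + 1*40.078 + 2*28.085 + 6*15.999 = 241.779 g/mol, of which 44.676 g is Fe.
So Fe makes up 44.676/241.779 = 0.1848 of the mass, i.e. 18.48%.

18.48 weight percent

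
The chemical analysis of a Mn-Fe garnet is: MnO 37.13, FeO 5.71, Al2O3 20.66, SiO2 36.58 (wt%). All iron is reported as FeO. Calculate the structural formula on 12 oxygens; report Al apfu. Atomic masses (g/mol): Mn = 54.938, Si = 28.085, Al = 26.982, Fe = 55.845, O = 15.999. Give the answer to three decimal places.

2.003 Al apfu

37.13 wt% MnO ÷ 70.937 g/mol = 0.52342 mol, giving 0.52342 Mn and 0.52342 O.
5.71 wt% FeO ÷ 71.844 g/mol = 0.07948 mol, giving 0.07948 Fe and 0.07948 O.
20.66 wt% Al2O3 ÷ 101.961 g/mol = 0.20263 mol, giving 0.40526 Al and 0.60789 O.
36.58 wt% SiO2 ÷ 60.083 g/mol = 0.60882 mol, giving 0.60882 Si and 1.21764 O.
Oxygen sums to 2.42843; scaling by 12/2.42843 = 4.94146 puts the formula on 12 O.
Al: 0.40526 × 4.94146 = 2.003 atoms per formula unit.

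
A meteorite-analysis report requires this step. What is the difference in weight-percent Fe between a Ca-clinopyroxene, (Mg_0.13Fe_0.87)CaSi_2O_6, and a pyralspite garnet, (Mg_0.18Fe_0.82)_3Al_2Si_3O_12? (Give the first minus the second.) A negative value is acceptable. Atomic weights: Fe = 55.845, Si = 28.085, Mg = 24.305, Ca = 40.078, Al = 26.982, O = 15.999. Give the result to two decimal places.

Fe in (Mg_0.13Fe_0.87)CaSi_2O_6: molar mass 243.987 g/mol; 0.87×55.845 = 48.585 g → 19.91 wt%.
Fe in (Mg_0.18Fe_0.82)_3Al_2Si_3O_12: molar mass 480.710 g/mol; 2.46×55.845 = 137.379 g → 28.58 wt%.
Difference = 19.91 − 28.58 = -8.67 percentage points.

-8.67 percentage points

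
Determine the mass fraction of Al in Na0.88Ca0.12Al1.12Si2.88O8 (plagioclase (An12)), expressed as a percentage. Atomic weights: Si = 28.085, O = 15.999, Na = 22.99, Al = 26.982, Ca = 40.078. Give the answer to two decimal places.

M(Na0.88Ca0.12Al1.12Si2.88O8) = 264.137 g/mol.
Al contributes 1.12 × 26.982 = 30.220 g per mole.
30.220/264.137 = 0.1144 → 11.44%.

11.44 wt%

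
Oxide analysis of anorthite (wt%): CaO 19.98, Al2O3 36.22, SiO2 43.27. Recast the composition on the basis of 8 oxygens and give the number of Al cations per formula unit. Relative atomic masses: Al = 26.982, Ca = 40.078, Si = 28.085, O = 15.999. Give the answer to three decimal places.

CaO (M=56.077): mol = 0.35630; Ca = 0.35630, O = 0.35630.
Al2O3 (M=101.961): mol = 0.35523; Al = 0.71046, O = 1.06569.
SiO2 (M=60.083): mol = 0.72017; Si = 0.72017, O = 1.44034.
ΣO = 2.86233; factor = 8/ΣO = 2.79493.
Al apfu = 0.71046 × 2.79493 = 1.986.

1.986 Al apfu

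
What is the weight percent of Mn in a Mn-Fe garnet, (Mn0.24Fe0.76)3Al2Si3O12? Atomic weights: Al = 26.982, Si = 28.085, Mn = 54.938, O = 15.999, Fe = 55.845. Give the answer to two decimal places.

7.96 mass %

Molar mass of (Mn0.24Fe0.76)3Al2Si3O12: 0.72×54.938 + 2.28×55.845 + 2×26.982 + 3×28.085 + 12×15.999 = 497.089 g/mol.
Mass of Mn per formula unit: 0.72 × 54.938 = 39.555 g.
Weight fraction Mn = 39.555 / 497.089 = 0.0796.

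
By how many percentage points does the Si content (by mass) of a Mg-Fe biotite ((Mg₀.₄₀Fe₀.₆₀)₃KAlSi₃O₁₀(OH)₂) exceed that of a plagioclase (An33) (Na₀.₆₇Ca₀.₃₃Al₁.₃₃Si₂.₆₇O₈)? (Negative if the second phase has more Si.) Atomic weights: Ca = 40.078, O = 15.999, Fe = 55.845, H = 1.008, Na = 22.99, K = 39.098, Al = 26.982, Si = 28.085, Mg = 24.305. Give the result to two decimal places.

M((Mg₀.₄₀Fe₀.₆₀)₃KAlSi₃O₁₀(OH)₂) = 474.026 g/mol, so wt% Si = 84.255/474.026 × 100 = 17.77%.
M(Na₀.₆₇Ca₀.₃₃Al₁.₃₃Si₂.₆₇O₈) = 267.494 g/mol, so wt% Si = 74.987/267.494 × 100 = 28.03%.
17.77 − 28.03 = -10.26 pp.

-10.26 percentage points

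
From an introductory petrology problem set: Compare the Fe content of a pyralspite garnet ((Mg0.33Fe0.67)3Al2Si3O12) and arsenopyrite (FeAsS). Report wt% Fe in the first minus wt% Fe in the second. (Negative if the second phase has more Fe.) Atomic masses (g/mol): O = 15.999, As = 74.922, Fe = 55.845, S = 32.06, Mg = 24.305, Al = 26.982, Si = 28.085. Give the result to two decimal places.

-10.24 percentage points

Fe in (Mg0.33Fe0.67)3Al2Si3O12: molar mass 466.517 g/mol; 2.01×55.845 = 112.248 g → 24.06 wt%.
Fe in FeAsS: molar mass 162.827 g/mol; 1×55.845 = 55.845 g → 34.30 wt%.
Difference = 24.06 − 34.30 = -10.24 percentage points.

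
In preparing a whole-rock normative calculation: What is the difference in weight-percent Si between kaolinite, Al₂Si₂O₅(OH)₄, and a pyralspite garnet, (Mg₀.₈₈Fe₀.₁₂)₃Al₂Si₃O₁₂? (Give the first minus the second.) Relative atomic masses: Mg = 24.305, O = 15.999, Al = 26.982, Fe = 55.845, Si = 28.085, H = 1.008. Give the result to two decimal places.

1.43 percentage points

Si in Al₂Si₂O₅(OH)₄: molar mass 258.157 g/mol; 2×28.085 = 56.170 g → 21.76 wt%.
Si in (Mg₀.₈₈Fe₀.₁₂)₃Al₂Si₃O₁₂: molar mass 414.476 g/mol; 3×28.085 = 84.255 g → 20.33 wt%.
Difference = 21.76 − 20.33 = 1.43 percentage points.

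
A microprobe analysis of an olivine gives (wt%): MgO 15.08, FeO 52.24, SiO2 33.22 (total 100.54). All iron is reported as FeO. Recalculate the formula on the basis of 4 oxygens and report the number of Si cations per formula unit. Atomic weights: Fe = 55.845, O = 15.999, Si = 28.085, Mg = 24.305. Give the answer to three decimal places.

1.002 Si apfu

15.08 wt% MgO ÷ 40.304 g/mol = 0.37416 mol, giving 0.37416 Mg and 0.37416 O.
52.24 wt% FeO ÷ 71.844 g/mol = 0.72713 mol, giving 0.72713 Fe and 0.72713 O.
33.22 wt% SiO2 ÷ 60.083 g/mol = 0.55290 mol, giving 0.55290 Si and 1.10580 O.
Oxygen sums to 2.20709; scaling by 4/2.20709 = 1.81234 puts the formula on 4 O.
Si: 0.55290 × 1.81234 = 1.002 atoms per formula unit.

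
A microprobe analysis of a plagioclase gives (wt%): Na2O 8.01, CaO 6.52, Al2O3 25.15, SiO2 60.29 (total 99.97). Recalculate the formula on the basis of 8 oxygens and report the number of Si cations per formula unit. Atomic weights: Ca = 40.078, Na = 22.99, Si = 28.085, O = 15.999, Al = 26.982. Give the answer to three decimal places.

8.01 wt% Na2O ÷ 61.979 g/mol = 0.12924 mol, giving 0.25848 Na and 0.12924 O.
6.52 wt% CaO ÷ 56.077 g/mol = 0.11627 mol, giving 0.11627 Ca and 0.11627 O.
25.15 wt% Al2O3 ÷ 101.961 g/mol = 0.24666 mol, giving 0.49332 Al and 0.73998 O.
60.29 wt% SiO2 ÷ 60.083 g/mol = 1.00345 mol, giving 1.00345 Si and 2.00690 O.
Oxygen sums to 2.99239; scaling by 8/2.99239 = 2.67345 puts the formula on 8 O.
Si: 1.00345 × 2.67345 = 2.683 atoms per formula unit.

2.683 Si apfu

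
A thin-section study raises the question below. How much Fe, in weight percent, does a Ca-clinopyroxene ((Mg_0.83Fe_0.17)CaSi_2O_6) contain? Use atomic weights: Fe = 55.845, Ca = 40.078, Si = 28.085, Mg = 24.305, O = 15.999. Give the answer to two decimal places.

Formula mass = 0.83·24.305 + 0.17·55.845 + 1·40.078 + 2·28.085 + 6·15.999 = 221.909 g/mol, of which 9.494 g is Fe.
So Fe makes up 9.494/221.909 = 0.0428 of the mass, i.e. 4.28%.

4.28 weight percent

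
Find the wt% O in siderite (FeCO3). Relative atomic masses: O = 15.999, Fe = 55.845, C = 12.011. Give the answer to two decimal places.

41.43 wt%

Formula mass = 1×55.845 + 1×12.011 + 3×15.999 = 115.853 g/mol, of which 47.997 g is O.
So O makes up 47.997/115.853 = 0.4143 of the mass, i.e. 41.43%.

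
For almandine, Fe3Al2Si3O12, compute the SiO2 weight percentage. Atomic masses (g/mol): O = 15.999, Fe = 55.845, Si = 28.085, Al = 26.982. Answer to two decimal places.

36.21 wt%

M(Fe3Al2Si3O12) = 497.742 g/mol; M(SiO2) = 60.083 g/mol.
Moles SiO2 per formula unit = 3 Si ÷ 1 = 3.0000.
SiO2 fraction = (3.0000 × 60.083) / 497.742 = 180.249/497.742 = 0.3621.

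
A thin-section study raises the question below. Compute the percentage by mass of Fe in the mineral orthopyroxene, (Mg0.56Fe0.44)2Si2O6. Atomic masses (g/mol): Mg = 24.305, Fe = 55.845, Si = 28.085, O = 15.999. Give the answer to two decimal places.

21.50 wt%

Formula mass = 1.12·24.305 + 0.88·55.845 + 2·28.085 + 6·15.999 = 228.529 g/mol, of which 49.144 g is Fe.
So Fe makes up 49.144/228.529 = 0.2150 of the mass, i.e. 21.50%.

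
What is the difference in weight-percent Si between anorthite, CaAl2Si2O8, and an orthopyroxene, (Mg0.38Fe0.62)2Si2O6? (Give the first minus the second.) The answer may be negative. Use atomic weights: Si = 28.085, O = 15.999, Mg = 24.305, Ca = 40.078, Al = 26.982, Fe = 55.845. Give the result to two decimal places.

-3.23 percentage points

Si in CaAl2Si2O8: molar mass 278.204 g/mol; 2×28.085 = 56.170 g → 20.19 wt%.
Si in (Mg0.38Fe0.62)2Si2O6: molar mass 239.884 g/mol; 2×28.085 = 56.170 g → 23.42 wt%.
Difference = 20.19 − 23.42 = -3.23 percentage points.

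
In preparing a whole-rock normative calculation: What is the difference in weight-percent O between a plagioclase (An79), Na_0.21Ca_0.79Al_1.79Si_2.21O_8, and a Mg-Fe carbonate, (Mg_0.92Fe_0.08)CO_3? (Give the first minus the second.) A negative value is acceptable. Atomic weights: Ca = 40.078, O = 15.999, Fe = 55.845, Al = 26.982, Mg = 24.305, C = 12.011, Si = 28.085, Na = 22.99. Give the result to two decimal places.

-8.70 percentage points

M(Na_0.21Ca_0.79Al_1.79Si_2.21O_8) = 274.847 g/mol, so wt% O = 127.992/274.847 × 100 = 46.57%.
M((Mg_0.92Fe_0.08)CO_3) = 86.836 g/mol, so wt% O = 47.997/86.836 × 100 = 55.27%.
46.57 − 55.27 = -8.70 pp.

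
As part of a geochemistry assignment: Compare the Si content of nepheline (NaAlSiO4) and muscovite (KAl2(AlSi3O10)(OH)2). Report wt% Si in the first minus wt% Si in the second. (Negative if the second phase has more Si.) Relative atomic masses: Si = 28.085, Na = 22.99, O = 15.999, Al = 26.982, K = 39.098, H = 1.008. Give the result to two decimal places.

First mineral: 28.085 g Si in 142.053 g formula = 19.77 wt% Si.
Second mineral: 84.255 g Si in 398.303 g formula = 21.15 wt% Si.
19.77% − 21.15% gives a difference of -1.38 percentage points.

-1.38 percentage points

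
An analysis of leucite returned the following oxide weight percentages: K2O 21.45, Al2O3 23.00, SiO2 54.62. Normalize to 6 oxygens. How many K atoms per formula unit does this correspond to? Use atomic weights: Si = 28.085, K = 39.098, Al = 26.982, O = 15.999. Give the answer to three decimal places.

21.45 wt% K2O ÷ 94.195 g/mol = 0.22772 mol, giving 0.45544 K and 0.22772 O.
23.00 wt% Al2O3 ÷ 101.961 g/mol = 0.22558 mol, giving 0.45116 Al and 0.67674 O.
54.62 wt% SiO2 ÷ 60.083 g/mol = 0.90908 mol, giving 0.90908 Si and 1.81816 O.
Oxygen sums to 2.72262; scaling by 6/2.72262 = 2.20376 puts the formula on 6 O.
K: 0.45544 × 2.20376 = 1.004 atoms per formula unit.

1.004 K apfu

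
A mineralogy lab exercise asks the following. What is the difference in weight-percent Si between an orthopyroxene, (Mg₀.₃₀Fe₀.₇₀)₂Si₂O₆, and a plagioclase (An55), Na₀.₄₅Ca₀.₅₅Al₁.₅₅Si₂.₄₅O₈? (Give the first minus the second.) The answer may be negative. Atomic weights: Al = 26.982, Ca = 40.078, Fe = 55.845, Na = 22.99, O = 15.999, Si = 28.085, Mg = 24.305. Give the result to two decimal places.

-2.46 percentage points

Si in (Mg₀.₃₀Fe₀.₇₀)₂Si₂O₆: molar mass 244.930 g/mol; 2×28.085 = 56.170 g → 22.93 wt%.
Si in Na₀.₄₅Ca₀.₅₅Al₁.₅₅Si₂.₄₅O₈: molar mass 271.011 g/mol; 2.45×28.085 = 68.808 g → 25.39 wt%.
Difference = 22.93 − 25.39 = -2.46 percentage points.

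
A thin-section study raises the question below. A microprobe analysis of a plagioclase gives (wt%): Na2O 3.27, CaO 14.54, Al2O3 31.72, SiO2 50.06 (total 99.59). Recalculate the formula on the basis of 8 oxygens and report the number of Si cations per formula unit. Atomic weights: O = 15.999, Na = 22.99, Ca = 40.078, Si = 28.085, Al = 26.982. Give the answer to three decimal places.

2.289 Si apfu

Na2O (M=61.979): mol = 0.05276; Na = 0.10552, O = 0.05276.
CaO (M=56.077): mol = 0.25929; Ca = 0.25929, O = 0.25929.
Al2O3 (M=101.961): mol = 0.31110; Al = 0.62220, O = 0.93330.
SiO2 (M=60.083): mol = 0.83318; Si = 0.83318, O = 1.66636.
ΣO = 2.91171; factor = 8/ΣO = 2.74753.
Si apfu = 0.83318 × 2.74753 = 2.289.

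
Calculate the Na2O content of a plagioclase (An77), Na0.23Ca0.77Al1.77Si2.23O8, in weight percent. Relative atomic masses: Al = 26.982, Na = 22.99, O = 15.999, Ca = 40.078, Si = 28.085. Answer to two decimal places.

Formula mass = 274.527 g/mol.
0.23 Na → 0.1150 mol Na2O per formula unit; M(Na2O) = 61.979, so Na2O mass = 7.128 g.
7.128/274.527 × 100 = 2.60 wt%.

2.60 wt%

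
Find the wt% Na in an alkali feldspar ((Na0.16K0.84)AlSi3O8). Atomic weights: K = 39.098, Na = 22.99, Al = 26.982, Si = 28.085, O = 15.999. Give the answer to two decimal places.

M((Na0.16K0.84)AlSi3O8) = 275.750 g/mol.
Na contributes 0.16 × 22.99 = 3.678 g per mole.
3.678/275.750 = 0.0133 → 1.33%.

1.33 mass %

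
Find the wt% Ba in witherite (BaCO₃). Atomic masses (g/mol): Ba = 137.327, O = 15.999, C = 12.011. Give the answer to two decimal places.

69.59 wt%

Molar mass of BaCO₃: 1*137.327 + 1*12.011 + 3*15.999 = 197.335 g/mol.
Mass of Ba per formula unit: 1 × 137.327 = 137.327 g.
Weight fraction Ba = 137.327 / 197.335 = 0.6959.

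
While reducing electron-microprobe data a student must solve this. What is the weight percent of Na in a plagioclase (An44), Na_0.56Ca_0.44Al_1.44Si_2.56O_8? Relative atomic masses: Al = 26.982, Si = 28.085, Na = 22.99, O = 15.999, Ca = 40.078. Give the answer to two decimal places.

4.78 mass %

Molar mass of Na_0.56Ca_0.44Al_1.44Si_2.56O_8: 0.56·22.99 + 0.44·40.078 + 1.44·26.982 + 2.56·28.085 + 8·15.999 = 269.252 g/mol.
Mass of Na per formula unit: 0.56 × 22.99 = 12.874 g.
Weight fraction Na = 12.874 / 269.252 = 0.0478.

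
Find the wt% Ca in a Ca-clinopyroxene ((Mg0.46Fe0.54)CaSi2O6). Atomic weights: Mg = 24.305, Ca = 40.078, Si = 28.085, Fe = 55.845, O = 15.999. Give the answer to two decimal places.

M((Mg0.46Fe0.54)CaSi2O6) = 233.579 g/mol.
Ca contributes 1 × 40.078 = 40.078 g per mole.
40.078/233.579 = 0.1716 → 17.16%.

17.16 weight percent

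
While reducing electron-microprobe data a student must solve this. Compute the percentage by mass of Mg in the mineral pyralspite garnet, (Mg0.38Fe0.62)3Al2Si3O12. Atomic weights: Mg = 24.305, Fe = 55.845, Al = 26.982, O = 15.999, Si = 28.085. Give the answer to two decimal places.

6.00 mass %

M((Mg0.38Fe0.62)3Al2Si3O12) = 461.786 g/mol.
Mg contributes 1.14 × 24.305 = 27.708 g per mole.
27.708/461.786 = 0.0600 → 6.00%.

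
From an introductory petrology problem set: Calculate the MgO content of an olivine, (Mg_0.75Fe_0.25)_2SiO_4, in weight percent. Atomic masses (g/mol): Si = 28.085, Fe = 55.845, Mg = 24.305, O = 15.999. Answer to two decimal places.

38.64 wt%

Formula mass = 156.461 g/mol.
1.50 Mg → 1.5000 mol MgO per formula unit; M(MgO) = 40.304, so MgO mass = 60.456 g.
60.456/156.461 × 100 = 38.64 wt%.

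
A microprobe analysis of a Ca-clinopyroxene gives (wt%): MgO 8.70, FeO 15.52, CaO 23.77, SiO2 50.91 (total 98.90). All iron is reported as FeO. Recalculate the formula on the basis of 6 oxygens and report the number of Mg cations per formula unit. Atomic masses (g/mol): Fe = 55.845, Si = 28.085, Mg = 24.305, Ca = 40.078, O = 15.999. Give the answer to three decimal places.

MgO: 8.70/40.304 = 0.21586 mol → 0.21586 mol Mg, 0.21586 mol O.
FeO: 15.52/71.844 = 0.21602 mol → 0.21602 mol Fe, 0.21602 mol O.
CaO: 23.77/56.077 = 0.42388 mol → 0.42388 mol Ca, 0.42388 mol O.
SiO2: 50.91/60.083 = 0.84733 mol → 0.84733 mol Si, 1.69466 mol O.
Total oxygen = 2.55042 mol. Normalization factor = 6/2.55042 = 2.35255.
Mg per 6 O = 0.21586 × 2.35255 = 0.508.

0.508 Mg apfu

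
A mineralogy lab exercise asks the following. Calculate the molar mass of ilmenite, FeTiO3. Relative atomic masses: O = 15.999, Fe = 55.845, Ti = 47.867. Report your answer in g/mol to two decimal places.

The formula mass is the sum 1(55.845) + 1(47.867) + 3(15.999).

151.71 g/mol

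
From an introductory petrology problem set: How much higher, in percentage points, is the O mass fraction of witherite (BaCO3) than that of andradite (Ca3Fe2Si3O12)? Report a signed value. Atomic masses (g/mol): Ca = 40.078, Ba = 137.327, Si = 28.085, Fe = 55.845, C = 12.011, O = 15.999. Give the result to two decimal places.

-13.46 percentage points

M(BaCO3) = 197.335 g/mol, so wt% O = 47.997/197.335 × 100 = 24.32%.
M(Ca3Fe2Si3O12) = 508.167 g/mol, so wt% O = 191.988/508.167 × 100 = 37.78%.
24.32 − 37.78 = -13.46 pp.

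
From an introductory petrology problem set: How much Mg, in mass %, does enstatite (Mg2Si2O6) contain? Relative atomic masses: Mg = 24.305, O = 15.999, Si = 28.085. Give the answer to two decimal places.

24.21 mass %

Formula mass = 2×24.305 + 2×28.085 + 6×15.999 = 200.774 g/mol, of which 48.610 g is Mg.
So Mg makes up 48.610/200.774 = 0.2421 of the mass, i.e. 24.21%.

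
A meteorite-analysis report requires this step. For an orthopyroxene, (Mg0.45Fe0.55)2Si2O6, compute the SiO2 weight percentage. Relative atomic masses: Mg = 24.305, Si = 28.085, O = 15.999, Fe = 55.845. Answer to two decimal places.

M((Mg0.45Fe0.55)2Si2O6) = 235.468 g/mol; M(SiO2) = 60.083 g/mol.
Moles SiO2 per formula unit = 2 Si ÷ 1 = 2.0000.
SiO2 fraction = (2.0000 × 60.083) / 235.468 = 120.166/235.468 = 0.5103.

51.03 wt%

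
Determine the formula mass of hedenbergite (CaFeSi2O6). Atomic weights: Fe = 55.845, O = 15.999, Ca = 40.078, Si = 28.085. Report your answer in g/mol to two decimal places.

The formula mass is the sum 1·40.078 + 1·55.845 + 2·28.085 + 6·15.999.

248.09 g/mol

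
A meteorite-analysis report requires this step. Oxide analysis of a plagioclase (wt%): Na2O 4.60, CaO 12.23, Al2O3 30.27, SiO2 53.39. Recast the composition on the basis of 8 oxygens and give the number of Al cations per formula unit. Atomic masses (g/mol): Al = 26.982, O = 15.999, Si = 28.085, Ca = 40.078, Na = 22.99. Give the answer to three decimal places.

Na2O (M=61.979): mol = 0.07422; Na = 0.14844, O = 0.07422.
CaO (M=56.077): mol = 0.21809; Ca = 0.21809, O = 0.21809.
Al2O3 (M=101.961): mol = 0.29688; Al = 0.59376, O = 0.89064.
SiO2 (M=60.083): mol = 0.88860; Si = 0.88860, O = 1.77720.
ΣO = 2.96015; factor = 8/ΣO = 2.70257.
Al apfu = 0.59376 × 2.70257 = 1.605.

1.605 Al apfu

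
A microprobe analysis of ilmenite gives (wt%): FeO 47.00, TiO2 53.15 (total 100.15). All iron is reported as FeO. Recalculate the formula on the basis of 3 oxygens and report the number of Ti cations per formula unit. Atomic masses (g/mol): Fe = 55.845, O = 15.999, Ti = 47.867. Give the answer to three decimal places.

47.00 wt% FeO ÷ 71.844 g/mol = 0.65420 mol, giving 0.65420 Fe and 0.65420 O.
53.15 wt% TiO2 ÷ 79.865 g/mol = 0.66550 mol, giving 0.66550 Ti and 1.33100 O.
Oxygen sums to 1.98520; scaling by 3/1.98520 = 1.51118 puts the formula on 3 O.
Ti: 0.66550 × 1.51118 = 1.006 atoms per formula unit.

1.006 Ti apfu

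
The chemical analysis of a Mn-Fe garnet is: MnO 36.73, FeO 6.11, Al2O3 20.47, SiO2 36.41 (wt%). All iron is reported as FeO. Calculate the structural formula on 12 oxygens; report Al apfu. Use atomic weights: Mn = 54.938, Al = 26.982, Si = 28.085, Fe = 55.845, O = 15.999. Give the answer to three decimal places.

1.993 Al apfu

MnO (M=70.937): mol = 0.51778; Mn = 0.51778, O = 0.51778.
FeO (M=71.844): mol = 0.08505; Fe = 0.08505, O = 0.08505.
Al2O3 (M=101.961): mol = 0.20076; Al = 0.40152, O = 0.60228.
SiO2 (M=60.083): mol = 0.60600; Si = 0.60600, O = 1.21200.
ΣO = 2.41711; factor = 12/ΣO = 4.96461.
Al apfu = 0.40152 × 4.96461 = 1.993.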